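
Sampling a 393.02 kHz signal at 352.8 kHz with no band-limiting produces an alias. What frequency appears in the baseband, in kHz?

40.22 kHz

Nyquist = 352,800/2 = 176,400 Hz; 393,020 Hz exceeds it.
Alias = |393,020 − 1×352,800| = |393,020 − 352,800| = 40,220 Hz = 40.22 kHz.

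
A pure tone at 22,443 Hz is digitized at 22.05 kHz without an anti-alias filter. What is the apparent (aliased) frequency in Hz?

393 Hz

Nyquist = 22,050/2 = 11,025 Hz; 22,443 Hz exceeds it.
Alias = |22,443 − 1×22,050| = |22,443 − 22,050| = 393 Hz.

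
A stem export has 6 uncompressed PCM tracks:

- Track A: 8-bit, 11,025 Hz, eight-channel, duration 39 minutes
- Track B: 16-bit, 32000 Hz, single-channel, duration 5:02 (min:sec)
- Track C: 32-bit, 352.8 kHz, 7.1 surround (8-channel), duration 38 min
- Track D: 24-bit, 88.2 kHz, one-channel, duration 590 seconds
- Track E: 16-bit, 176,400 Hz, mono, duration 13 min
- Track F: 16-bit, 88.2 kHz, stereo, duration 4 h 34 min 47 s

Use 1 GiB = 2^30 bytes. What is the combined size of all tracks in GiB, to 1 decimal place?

Track A: 39 minutes = 2,340 s; 11,025 × 2,340 × 1 × 8 = 206,388,000 bytes.
Track B: 5:02 (min:sec) = 302 s; 32,000 × 302 × 2 × 1 = 19,328,000 bytes.
Track C: 38 min = 2,280 s; 352,800 × 2,280 × 4 × 8 = 25,740,288,000 bytes.
Track D: 88,200 × 590 × 3 × 1 = 156,114,000 bytes.
Track E: 13 min = 780 s; 176,400 × 780 × 2 × 1 = 275,184,000 bytes.
Track F: 4 h 34 min 47 s = 16,487 s; 88,200 × 16,487 × 2 × 2 = 5,816,613,600 bytes.
Total = 32,213,915,600 bytes = 30.0 GiB.

30.0 GiB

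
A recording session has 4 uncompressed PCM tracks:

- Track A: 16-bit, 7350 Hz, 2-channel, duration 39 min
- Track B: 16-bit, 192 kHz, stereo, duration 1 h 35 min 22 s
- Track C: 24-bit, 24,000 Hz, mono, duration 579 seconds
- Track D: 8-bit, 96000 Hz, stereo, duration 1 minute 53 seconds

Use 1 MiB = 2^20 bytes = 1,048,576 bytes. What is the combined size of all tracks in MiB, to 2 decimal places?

Track A: 39 min = 2,340 s; 7,350 × 2,340 × 2 × 2 = 68,796,000 bytes.
Track B: 1 h 35 min 22 s = 5,722 s; 192,000 × 5,722 × 2 × 2 = 4,394,496,000 bytes.
Track C: 24,000 × 579 × 3 × 1 = 41,688,000 bytes.
Track D: 1 minute 53 seconds = 113 s; 96,000 × 113 × 1 × 2 = 21,696,000 bytes.
Total = 4,526,676,000 bytes = 4316.97 MiB.

4316.97 MiB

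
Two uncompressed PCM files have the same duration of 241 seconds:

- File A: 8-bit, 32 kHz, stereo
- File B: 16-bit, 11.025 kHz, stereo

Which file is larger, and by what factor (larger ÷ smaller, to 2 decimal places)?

File A: 32,000 × 1 × 2 = 64,000 bytes/s.
File B: 11,025 × 2 × 2 = 44,100 bytes/s.
File A is larger; ratio = 15,424,000 / 10,628,100 = 1.45.

File A, by a factor of 1.45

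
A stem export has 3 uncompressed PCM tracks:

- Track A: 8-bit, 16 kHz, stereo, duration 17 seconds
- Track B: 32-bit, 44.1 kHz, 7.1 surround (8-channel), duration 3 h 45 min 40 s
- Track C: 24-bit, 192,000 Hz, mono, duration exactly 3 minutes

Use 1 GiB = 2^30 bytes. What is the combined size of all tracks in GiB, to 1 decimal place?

Track A: 16,000 × 17 × 1 × 2 = 544,000 bytes.
Track B: 3 h 45 min 40 s = 13,540 s; 44,100 × 13,540 × 4 × 8 = 19,107,648,000 bytes.
Track C: exactly 3 minutes = 180 s; 192,000 × 180 × 3 × 1 = 103,680,000 bytes.
Total = 19,211,872,000 bytes = 17.9 GiB.

17.9 GiB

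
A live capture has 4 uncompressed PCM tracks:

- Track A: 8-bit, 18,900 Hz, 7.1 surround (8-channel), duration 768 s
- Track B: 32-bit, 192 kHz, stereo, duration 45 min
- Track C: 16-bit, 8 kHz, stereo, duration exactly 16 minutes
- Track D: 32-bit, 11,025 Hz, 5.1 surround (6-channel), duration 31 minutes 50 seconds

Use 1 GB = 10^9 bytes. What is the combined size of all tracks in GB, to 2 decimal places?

Track A: 18,900 × 768 × 1 × 8 = 116,121,600 bytes.
Track B: 45 min = 2,700 s; 192,000 × 2,700 × 4 × 2 = 4,147,200,000 bytes.
Track C: exactly 16 minutes = 960 s; 8,000 × 960 × 2 × 2 = 30,720,000 bytes.
Track D: 31 minutes 50 seconds = 1,910 s; 11,025 × 1,910 × 4 × 6 = 505,386,000 bytes.
Total = 4,799,427,600 bytes = 4.80 GB.

4.80 GB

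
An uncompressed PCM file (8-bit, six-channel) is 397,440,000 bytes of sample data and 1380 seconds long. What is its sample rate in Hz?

48,000 Hz

Bytes = sample_rate × seconds × bytes_per_sample × channels.
sample_rate = 397,440,000 / (1,380 × 1 × 6) = 397,440,000 / 8,280 = 48,000 Hz.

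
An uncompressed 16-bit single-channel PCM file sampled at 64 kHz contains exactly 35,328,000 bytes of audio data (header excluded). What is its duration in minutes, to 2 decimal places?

Byte rate = 64,000 × 2 × 1 = 128,000 bytes/s.
Duration = 35,328,000 / 128,000 = 276 s.
276 s / 60 = 4.60 minutes.

4.60 minutes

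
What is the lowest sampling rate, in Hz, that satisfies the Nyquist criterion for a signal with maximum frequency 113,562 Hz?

227,124 Hz

Minimum sample rate = 2 × 113,562 Hz = 227,124 Hz.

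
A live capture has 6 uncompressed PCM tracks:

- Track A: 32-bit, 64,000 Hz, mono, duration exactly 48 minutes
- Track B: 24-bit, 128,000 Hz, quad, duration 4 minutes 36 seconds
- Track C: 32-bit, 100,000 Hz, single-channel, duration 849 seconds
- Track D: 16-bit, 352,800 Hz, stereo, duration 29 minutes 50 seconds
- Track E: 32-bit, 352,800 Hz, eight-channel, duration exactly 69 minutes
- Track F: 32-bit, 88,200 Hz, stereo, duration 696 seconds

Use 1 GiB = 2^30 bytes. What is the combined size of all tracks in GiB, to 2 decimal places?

47.74 GiB

Track A: exactly 48 minutes = 2,880 s; 64,000 × 2,880 × 4 × 1 = 737,280,000 bytes.
Track B: 4 minutes 36 seconds = 276 s; 128,000 × 276 × 3 × 4 = 423,936,000 bytes.
Track C: 100,000 × 849 × 4 × 1 = 339,600,000 bytes.
Track D: 29 minutes 50 seconds = 1,790 s; 352,800 × 1,790 × 2 × 2 = 2,526,048,000 bytes.
Track E: exactly 69 minutes = 4,140 s; 352,800 × 4,140 × 4 × 8 = 46,738,944,000 bytes.
Track F: 88,200 × 696 × 4 × 2 = 491,097,600 bytes.
Total = 51,256,905,600 bytes = 47.74 GiB.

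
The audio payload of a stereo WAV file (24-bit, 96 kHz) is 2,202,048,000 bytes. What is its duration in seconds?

Byte rate = 96,000 × 3 × 2 = 576,000 bytes/s.
Duration = 2,202,048,000 / 576,000 = 3,823 s.

3,823 seconds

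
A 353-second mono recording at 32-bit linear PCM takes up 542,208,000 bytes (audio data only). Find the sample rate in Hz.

384,000 Hz

Bytes = sample_rate × seconds × bytes_per_sample × channels.
sample_rate = 542,208,000 / (353 × 4 × 1) = 542,208,000 / 1,412 = 384,000 Hz.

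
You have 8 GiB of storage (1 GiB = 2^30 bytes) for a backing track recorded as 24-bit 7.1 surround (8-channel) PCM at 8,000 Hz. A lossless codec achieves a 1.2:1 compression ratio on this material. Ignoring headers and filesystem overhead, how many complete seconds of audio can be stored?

53,687 seconds

Uncompressed byte rate = 8,000 × 3 × 8 = 192,000 bytes/s.
After 1.2:1 compression, effective rate ≈ 160000 bytes/s.
Capacity = 8 × 1,073,741,824 = 8,589,934,592 bytes.
8,589,934,592 / effective rate ≈ 53687.09 s → 53,687 seconds.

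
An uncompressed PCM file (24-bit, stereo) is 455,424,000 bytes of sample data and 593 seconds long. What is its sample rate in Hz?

Bytes = sample_rate × seconds × bytes_per_sample × channels.
sample_rate = 455,424,000 / (593 × 3 × 2) = 455,424,000 / 3,558 = 128,000 Hz.

128,000 Hz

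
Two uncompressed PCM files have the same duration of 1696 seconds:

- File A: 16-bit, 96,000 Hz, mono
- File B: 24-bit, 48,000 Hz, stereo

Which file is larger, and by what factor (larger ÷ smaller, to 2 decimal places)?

File B, by a factor of 1.50

File A: 96,000 × 2 × 1 = 192,000 bytes/s.
File B: 48,000 × 3 × 2 = 288,000 bytes/s.
File B is larger; ratio = 488,448,000 / 325,632,000 = 1.50.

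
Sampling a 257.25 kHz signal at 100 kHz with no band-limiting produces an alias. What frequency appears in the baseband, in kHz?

Nyquist = 100,000/2 = 50,000 Hz; 257,250 Hz exceeds it.
Alias = |257,250 − 3×100,000| = |257,250 − 300,000| = 42,750 Hz = 42.75 kHz.

42.75 kHz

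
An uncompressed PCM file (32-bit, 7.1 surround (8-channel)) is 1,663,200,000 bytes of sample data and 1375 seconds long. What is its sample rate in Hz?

Bytes = sample_rate × seconds × bytes_per_sample × channels.
sample_rate = 1,663,200,000 / (1,375 × 4 × 8) = 1,663,200,000 / 44,000 = 37,800 Hz.

37,800 Hz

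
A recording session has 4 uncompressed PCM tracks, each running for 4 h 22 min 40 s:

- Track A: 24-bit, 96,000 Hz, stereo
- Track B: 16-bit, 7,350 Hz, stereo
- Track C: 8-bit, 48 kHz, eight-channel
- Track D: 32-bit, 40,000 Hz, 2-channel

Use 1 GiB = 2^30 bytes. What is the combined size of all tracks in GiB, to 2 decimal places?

4 h 22 min 40 s = 15,760 s.
Track A: 96,000 × 15,760 × 3 × 2 = 9,077,760,000 bytes.
Track B: 7,350 × 15,760 × 2 × 2 = 463,344,000 bytes.
Track C: 48,000 × 15,760 × 1 × 8 = 6,051,840,000 bytes.
Track D: 40,000 × 15,760 × 4 × 2 = 5,043,200,000 bytes.
Total = 20,636,144,000 bytes = 19.22 GiB.

19.22 GiB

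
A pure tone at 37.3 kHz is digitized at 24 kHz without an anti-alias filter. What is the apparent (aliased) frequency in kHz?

10.7 kHz

Nyquist = 24,000/2 = 12,000 Hz; 37,300 Hz exceeds it.
Alias = |37,300 − 2×24,000| = |37,300 − 48,000| = 10,700 Hz = 10.7 kHz.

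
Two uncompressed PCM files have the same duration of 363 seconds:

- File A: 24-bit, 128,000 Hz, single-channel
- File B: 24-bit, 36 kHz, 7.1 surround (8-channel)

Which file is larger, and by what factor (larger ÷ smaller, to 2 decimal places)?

File A: 128,000 × 3 × 1 = 384,000 bytes/s.
File B: 36,000 × 3 × 8 = 864,000 bytes/s.
File B is larger; ratio = 313,632,000 / 139,392,000 = 2.25.

File B, by a factor of 2.25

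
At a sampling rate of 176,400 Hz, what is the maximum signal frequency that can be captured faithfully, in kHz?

88.2 kHz

Nyquist frequency = sample rate / 2 = 176,400 / 2 = 88.2 kHz.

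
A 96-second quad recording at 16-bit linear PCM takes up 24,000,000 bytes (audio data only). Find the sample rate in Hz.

Bytes = sample_rate × seconds × bytes_per_sample × channels.
sample_rate = 24,000,000 / (96 × 2 × 4) = 24,000,000 / 768 = 31,250 Hz.

31,250 Hz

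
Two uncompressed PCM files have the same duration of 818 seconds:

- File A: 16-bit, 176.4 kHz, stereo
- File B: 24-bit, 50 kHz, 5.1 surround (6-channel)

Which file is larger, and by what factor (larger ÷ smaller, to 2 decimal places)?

File A: 176,400 × 2 × 2 = 705,600 bytes/s.
File B: 50,000 × 3 × 6 = 900,000 bytes/s.
File B is larger; ratio = 736,200,000 / 577,180,800 = 1.28.

File B, by a factor of 1.28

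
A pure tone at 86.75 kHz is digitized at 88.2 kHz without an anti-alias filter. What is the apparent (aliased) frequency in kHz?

1.45 kHz

Nyquist = 88,200/2 = 44,100 Hz; 86,750 Hz exceeds it.
Alias = |86,750 − 1×88,200| = |86,750 − 88,200| = 1,450 Hz = 1.45 kHz.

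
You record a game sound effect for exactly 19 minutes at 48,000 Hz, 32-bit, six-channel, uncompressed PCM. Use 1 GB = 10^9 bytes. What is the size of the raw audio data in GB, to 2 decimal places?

1.31 GB

Duration = exactly 19 minutes = 1,140 s.
Bytes = 48,000 samples/s × 1,140 s × 4 bytes/sample × 6 ch = 1,313,280,000 bytes.
1,313,280,000 / 1,000,000,000 = 1.31 GB.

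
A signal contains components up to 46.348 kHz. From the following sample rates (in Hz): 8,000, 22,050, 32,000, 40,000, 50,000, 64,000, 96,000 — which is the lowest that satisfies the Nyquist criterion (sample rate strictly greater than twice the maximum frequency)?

96,000 Hz

Need sample rate > 2 × 46,348 = 92,696 Hz.
Lowest listed rate above 92,696 Hz is 96,000 Hz.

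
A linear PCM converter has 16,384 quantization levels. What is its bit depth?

log2(16,384) = 14.

14 bits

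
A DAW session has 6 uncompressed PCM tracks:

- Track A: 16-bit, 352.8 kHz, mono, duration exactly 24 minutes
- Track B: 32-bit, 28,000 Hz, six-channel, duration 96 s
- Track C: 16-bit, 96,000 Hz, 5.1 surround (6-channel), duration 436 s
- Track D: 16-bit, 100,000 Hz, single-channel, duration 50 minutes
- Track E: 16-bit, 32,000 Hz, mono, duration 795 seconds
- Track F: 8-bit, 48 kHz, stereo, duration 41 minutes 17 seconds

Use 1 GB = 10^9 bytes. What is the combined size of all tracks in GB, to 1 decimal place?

2.5 GB

Track A: exactly 24 minutes = 1,440 s; 352,800 × 1,440 × 2 × 1 = 1,016,064,000 bytes.
Track B: 28,000 × 96 × 4 × 6 = 64,512,000 bytes.
Track C: 96,000 × 436 × 2 × 6 = 502,272,000 bytes.
Track D: 50 minutes = 3,000 s; 100,000 × 3,000 × 2 × 1 = 600,000,000 bytes.
Track E: 32,000 × 795 × 2 × 1 = 50,880,000 bytes.
Track F: 41 minutes 17 seconds = 2,477 s; 48,000 × 2,477 × 1 × 2 = 237,792,000 bytes.
Total = 2,471,520,000 bytes = 2.5 GB.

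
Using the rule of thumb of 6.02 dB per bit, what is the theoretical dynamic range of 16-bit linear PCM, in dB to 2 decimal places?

96.32 dB

16 × 6.02 = 96.32 dB.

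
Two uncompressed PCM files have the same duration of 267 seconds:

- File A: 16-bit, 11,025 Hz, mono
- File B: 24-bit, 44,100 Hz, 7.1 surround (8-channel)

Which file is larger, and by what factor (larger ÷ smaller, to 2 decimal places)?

File A: 11,025 × 2 × 1 = 22,050 bytes/s.
File B: 44,100 × 3 × 8 = 1,058,400 bytes/s.
File B is larger; ratio = 282,592,800 / 5,887,350 = 48.00.

File B, by a factor of 48.00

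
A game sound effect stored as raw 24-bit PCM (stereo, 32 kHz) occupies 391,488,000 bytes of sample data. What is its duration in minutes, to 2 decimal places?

Byte rate = 32,000 × 3 × 2 = 192,000 bytes/s.
Duration = 391,488,000 / 192,000 = 2,039 s.
2,039 s / 60 = 33.98 minutes.

33.98 minutes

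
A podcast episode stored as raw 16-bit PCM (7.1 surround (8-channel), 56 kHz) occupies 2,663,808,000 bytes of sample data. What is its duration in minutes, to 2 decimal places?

49.55 minutes

Byte rate = 56,000 × 2 × 8 = 896,000 bytes/s.
Duration = 2,663,808,000 / 896,000 = 2,973 s.
2,973 s / 60 = 49.55 minutes.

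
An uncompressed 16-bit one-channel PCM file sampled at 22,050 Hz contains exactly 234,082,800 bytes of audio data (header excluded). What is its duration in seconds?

5,308 seconds

Byte rate = 22,050 × 2 × 1 = 44,100 bytes/s.
Duration = 234,082,800 / 44,100 = 5,308 s.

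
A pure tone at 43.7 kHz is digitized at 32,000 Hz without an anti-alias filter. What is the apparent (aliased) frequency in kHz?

11.7 kHz

Nyquist = 32,000/2 = 16,000 Hz; 43,700 Hz exceeds it.
Alias = |43,700 − 1×32,000| = |43,700 − 32,000| = 11,700 Hz = 11.7 kHz.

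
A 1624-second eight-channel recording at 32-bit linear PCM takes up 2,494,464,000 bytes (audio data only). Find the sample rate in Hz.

Bytes = sample_rate × seconds × bytes_per_sample × channels.
sample_rate = 2,494,464,000 / (1,624 × 4 × 8) = 2,494,464,000 / 51,968 = 48,000 Hz.

48,000 Hz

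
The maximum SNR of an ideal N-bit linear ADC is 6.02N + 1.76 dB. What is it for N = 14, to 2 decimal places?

6.02 × 14 + 1.76 = 86.04 dB.

86.04 dB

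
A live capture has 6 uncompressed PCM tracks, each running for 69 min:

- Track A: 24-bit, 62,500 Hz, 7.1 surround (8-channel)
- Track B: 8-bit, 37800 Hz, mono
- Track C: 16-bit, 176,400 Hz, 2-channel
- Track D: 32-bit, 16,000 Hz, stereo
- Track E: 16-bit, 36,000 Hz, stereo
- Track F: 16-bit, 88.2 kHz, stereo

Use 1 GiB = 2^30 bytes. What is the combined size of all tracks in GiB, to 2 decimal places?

11.06 GiB

69 min = 4,140 s.
Track A: 62,500 × 4,140 × 3 × 8 = 6,210,000,000 bytes.
Track B: 37,800 × 4,140 × 1 × 1 = 156,492,000 bytes.
Track C: 176,400 × 4,140 × 2 × 2 = 2,921,184,000 bytes.
Track D: 16,000 × 4,140 × 4 × 2 = 529,920,000 bytes.
Track E: 36,000 × 4,140 × 2 × 2 = 596,160,000 bytes.
Track F: 88,200 × 4,140 × 2 × 2 = 1,460,592,000 bytes.
Total = 11,874,348,000 bytes = 11.06 GiB.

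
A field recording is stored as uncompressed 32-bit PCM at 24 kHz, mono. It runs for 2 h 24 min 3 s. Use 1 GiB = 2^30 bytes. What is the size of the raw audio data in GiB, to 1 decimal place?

Duration = 2 h 24 min 3 s = 8,643 s.
Bytes = 24,000 samples/s × 8,643 s × 4 bytes/sample × 1 ch = 829,728,000 bytes.
829,728,000 / 1,073,741,824 = 0.8 GiB.

0.8 GiB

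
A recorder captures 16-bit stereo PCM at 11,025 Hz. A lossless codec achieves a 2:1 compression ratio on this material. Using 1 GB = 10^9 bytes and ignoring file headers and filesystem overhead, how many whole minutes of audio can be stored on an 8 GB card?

6,046 minutes

Uncompressed byte rate = 11,025 × 2 × 2 = 44,100 bytes/s.
After 2:1 compression, effective rate ≈ 22050 bytes/s.
Capacity = 8 × 1,000,000,000 = 8,000,000,000 bytes.
8,000,000,000 / effective rate ≈ 362811.79 s → 6,046 minutes.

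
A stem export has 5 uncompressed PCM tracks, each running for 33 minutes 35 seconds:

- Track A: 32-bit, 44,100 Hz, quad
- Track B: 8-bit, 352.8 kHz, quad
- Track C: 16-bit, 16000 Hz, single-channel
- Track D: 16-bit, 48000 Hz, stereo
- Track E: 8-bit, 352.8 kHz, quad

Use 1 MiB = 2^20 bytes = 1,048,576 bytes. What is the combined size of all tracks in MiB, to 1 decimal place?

7210.0 MiB

33 minutes 35 seconds = 2,015 s.
Track A: 44,100 × 2,015 × 4 × 4 = 1,421,784,000 bytes.
Track B: 352,800 × 2,015 × 1 × 4 = 2,843,568,000 bytes.
Track C: 16,000 × 2,015 × 2 × 1 = 64,480,000 bytes.
Track D: 48,000 × 2,015 × 2 × 2 = 386,880,000 bytes.
Track E: 352,800 × 2,015 × 1 × 4 = 2,843,568,000 bytes.
Total = 7,560,280,000 bytes = 7210.0 MiB.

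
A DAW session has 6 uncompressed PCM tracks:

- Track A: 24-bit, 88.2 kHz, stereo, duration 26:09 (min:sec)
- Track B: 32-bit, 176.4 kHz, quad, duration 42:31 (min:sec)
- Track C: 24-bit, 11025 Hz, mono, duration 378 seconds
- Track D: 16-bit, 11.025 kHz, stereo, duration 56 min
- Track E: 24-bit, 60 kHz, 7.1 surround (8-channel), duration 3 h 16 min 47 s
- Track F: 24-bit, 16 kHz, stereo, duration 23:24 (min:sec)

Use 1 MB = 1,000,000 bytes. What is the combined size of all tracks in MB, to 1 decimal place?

Track A: 26:09 (min:sec) = 1,569 s; 88,200 × 1,569 × 3 × 2 = 830,314,800 bytes.
Track B: 42:31 (min:sec) = 2,551 s; 176,400 × 2,551 × 4 × 4 = 7,199,942,400 bytes.
Track C: 11,025 × 378 × 3 × 1 = 12,502,350 bytes.
Track D: 56 min = 3,360 s; 11,025 × 3,360 × 2 × 2 = 148,176,000 bytes.
Track E: 3 h 16 min 47 s = 11,807 s; 60,000 × 11,807 × 3 × 8 = 17,002,080,000 bytes.
Track F: 23:24 (min:sec) = 1,404 s; 16,000 × 1,404 × 3 × 2 = 134,784,000 bytes.
Total = 25,327,799,550 bytes = 25327.8 MB.

25327.8 MB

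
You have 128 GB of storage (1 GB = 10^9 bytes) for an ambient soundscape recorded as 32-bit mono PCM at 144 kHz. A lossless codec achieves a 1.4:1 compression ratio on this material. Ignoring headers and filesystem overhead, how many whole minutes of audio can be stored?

5,185 minutes

Uncompressed byte rate = 144,000 × 4 × 1 = 576,000 bytes/s.
After 1.4:1 compression, effective rate ≈ 411428.57 bytes/s.
Capacity = 128 × 1,000,000,000 = 128,000,000,000 bytes.
128,000,000,000 / effective rate ≈ 311111.11 s → 5,185 minutes.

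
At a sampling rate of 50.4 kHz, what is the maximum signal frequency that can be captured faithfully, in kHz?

Nyquist frequency = sample rate / 2 = 50,400 / 2 = 25.2 kHz.

25.2 kHz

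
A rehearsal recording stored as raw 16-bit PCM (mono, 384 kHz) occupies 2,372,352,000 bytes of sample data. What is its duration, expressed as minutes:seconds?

Byte rate = 384,000 × 2 × 1 = 768,000 bytes/s.
Duration = 2,372,352,000 / 768,000 = 3,089 s.
3,089 s = 51:29.

51:29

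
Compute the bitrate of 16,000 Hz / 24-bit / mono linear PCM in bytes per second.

48,000 bytes/s

Bit rate = 16,000 × 24 × 1 = 384,000 bits/s.
384,000 / 8 = 48,000 bytes/s.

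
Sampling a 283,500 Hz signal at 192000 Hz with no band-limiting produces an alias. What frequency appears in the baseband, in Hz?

91,500 Hz

Nyquist = 192,000/2 = 96,000 Hz; 283,500 Hz exceeds it.
Alias = |283,500 − 1×192,000| = |283,500 − 192,000| = 91,500 Hz.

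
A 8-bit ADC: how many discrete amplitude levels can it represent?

256 levels

2^8 = 256.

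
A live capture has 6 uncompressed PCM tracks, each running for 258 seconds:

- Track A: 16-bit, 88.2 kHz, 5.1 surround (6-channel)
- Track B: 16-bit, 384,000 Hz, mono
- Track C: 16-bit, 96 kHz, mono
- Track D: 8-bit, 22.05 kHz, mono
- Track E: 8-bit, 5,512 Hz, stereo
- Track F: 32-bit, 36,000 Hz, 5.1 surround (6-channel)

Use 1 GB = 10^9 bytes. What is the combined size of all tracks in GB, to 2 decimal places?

0.75 GB

Track A: 88,200 × 258 × 2 × 6 = 273,067,200 bytes.
Track B: 384,000 × 258 × 2 × 1 = 198,144,000 bytes.
Track C: 96,000 × 258 × 2 × 1 = 49,536,000 bytes.
Track D: 22,050 × 258 × 1 × 1 = 5,688,900 bytes.
Track E: 5,512 × 258 × 1 × 2 = 2,844,192 bytes.
Track F: 36,000 × 258 × 4 × 6 = 222,912,000 bytes.
Total = 752,192,292 bytes = 0.75 GB.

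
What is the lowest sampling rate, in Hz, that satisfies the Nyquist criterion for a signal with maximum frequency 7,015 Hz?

Minimum sample rate = 2 × 7,015 Hz = 14,030 Hz.

14,030 Hz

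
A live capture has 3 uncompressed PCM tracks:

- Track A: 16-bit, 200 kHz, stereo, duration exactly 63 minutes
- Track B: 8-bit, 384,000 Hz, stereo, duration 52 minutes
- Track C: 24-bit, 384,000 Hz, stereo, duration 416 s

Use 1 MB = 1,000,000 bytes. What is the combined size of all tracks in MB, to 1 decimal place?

Track A: exactly 63 minutes = 3,780 s; 200,000 × 3,780 × 2 × 2 = 3,024,000,000 bytes.
Track B: 52 minutes = 3,120 s; 384,000 × 3,120 × 1 × 2 = 2,396,160,000 bytes.
Track C: 384,000 × 416 × 3 × 2 = 958,464,000 bytes.
Total = 6,378,624,000 bytes = 6378.6 MB.

6378.6 MB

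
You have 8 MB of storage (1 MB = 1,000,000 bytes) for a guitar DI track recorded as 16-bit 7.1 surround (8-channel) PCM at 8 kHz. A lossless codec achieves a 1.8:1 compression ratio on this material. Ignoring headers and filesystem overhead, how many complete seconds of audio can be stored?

112 seconds

Uncompressed byte rate = 8,000 × 2 × 8 = 128,000 bytes/s.
After 1.8:1 compression, effective rate ≈ 71111.11 bytes/s.
Capacity = 8 × 1,000,000 = 8,000,000 bytes.
8,000,000 / effective rate ≈ 112.5 s → 112 seconds.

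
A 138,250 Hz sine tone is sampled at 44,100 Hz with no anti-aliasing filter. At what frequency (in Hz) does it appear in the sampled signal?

5,950 Hz

Nyquist = 44,100/2 = 22,050 Hz; 138,250 Hz exceeds it.
Alias = |138,250 − 3×44,100| = |138,250 − 132,300| = 5,950 Hz.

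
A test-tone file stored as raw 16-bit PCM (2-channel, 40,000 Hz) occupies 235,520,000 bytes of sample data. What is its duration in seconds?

Byte rate = 40,000 × 2 × 2 = 160,000 bytes/s.
Duration = 235,520,000 / 160,000 = 1,472 s.

1,472 seconds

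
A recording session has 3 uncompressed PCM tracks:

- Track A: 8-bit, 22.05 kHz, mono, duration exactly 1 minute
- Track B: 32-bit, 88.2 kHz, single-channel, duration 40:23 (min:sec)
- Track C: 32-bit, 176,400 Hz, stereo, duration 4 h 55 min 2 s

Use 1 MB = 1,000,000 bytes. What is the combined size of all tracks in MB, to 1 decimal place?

Track A: exactly 1 minute = 60 s; 22,050 × 60 × 1 × 1 = 1,323,000 bytes.
Track B: 40:23 (min:sec) = 2,423 s; 88,200 × 2,423 × 4 × 1 = 854,834,400 bytes.
Track C: 4 h 55 min 2 s = 17,702 s; 176,400 × 17,702 × 4 × 2 = 24,981,062,400 bytes.
Total = 25,837,219,800 bytes = 25837.2 MB.

25837.2 MB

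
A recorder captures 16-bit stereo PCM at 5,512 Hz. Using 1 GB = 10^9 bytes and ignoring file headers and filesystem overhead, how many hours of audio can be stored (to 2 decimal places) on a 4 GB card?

50.40 hours

Uncompressed byte rate = 5,512 × 2 × 2 = 22,048 bytes/s.
Capacity = 4 × 1,000,000,000 = 4,000,000,000 bytes.
4,000,000,000 / 22,048 ≈ 181422.35 s → 50.40 hours.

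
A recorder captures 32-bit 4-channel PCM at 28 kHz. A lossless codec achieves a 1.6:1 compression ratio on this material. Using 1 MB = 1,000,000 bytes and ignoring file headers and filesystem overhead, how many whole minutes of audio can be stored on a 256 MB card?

Uncompressed byte rate = 28,000 × 4 × 4 = 448,000 bytes/s.
After 1.6:1 compression, effective rate ≈ 280000 bytes/s.
Capacity = 256 × 1,000,000 = 256,000,000 bytes.
256,000,000 / effective rate ≈ 914.29 s → 15 minutes.

15 minutes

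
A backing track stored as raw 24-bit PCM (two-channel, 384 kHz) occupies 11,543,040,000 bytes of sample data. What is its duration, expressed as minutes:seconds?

83:30

Byte rate = 384,000 × 3 × 2 = 2,304,000 bytes/s.
Duration = 11,543,040,000 / 2,304,000 = 5,010 s.
5,010 s = 83:30.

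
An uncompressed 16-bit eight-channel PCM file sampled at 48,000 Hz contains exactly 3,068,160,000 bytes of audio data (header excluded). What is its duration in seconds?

3,995 seconds

Byte rate = 48,000 × 2 × 8 = 768,000 bytes/s.
Duration = 3,068,160,000 / 768,000 = 3,995 s.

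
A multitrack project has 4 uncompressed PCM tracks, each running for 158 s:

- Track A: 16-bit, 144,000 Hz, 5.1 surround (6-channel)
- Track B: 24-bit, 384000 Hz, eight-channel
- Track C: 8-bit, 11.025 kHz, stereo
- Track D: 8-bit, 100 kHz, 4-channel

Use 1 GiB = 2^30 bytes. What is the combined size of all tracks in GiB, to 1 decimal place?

Track A: 144,000 × 158 × 2 × 6 = 273,024,000 bytes.
Track B: 384,000 × 158 × 3 × 8 = 1,456,128,000 bytes.
Track C: 11,025 × 158 × 1 × 2 = 3,483,900 bytes.
Track D: 100,000 × 158 × 1 × 4 = 63,200,000 bytes.
Total = 1,795,835,900 bytes = 1.7 GiB.

1.7 GiB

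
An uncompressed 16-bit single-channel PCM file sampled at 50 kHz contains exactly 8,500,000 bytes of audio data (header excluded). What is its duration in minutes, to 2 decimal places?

1.42 minutes

Byte rate = 50,000 × 2 × 1 = 100,000 bytes/s.
Duration = 8,500,000 / 100,000 = 85 s.
85 s / 60 = 1.42 minutes.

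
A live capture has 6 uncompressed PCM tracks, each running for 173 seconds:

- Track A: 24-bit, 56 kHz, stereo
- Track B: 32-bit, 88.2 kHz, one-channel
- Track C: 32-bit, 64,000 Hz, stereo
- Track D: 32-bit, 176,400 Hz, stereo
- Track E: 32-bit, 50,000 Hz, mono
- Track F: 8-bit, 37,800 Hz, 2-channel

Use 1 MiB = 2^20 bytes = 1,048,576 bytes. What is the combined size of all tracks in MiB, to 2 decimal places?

476.41 MiB

Track A: 56,000 × 173 × 3 × 2 = 58,128,000 bytes.
Track B: 88,200 × 173 × 4 × 1 = 61,034,400 bytes.
Track C: 64,000 × 173 × 4 × 2 = 88,576,000 bytes.
Track D: 176,400 × 173 × 4 × 2 = 244,137,600 bytes.
Track E: 50,000 × 173 × 4 × 1 = 34,600,000 bytes.
Track F: 37,800 × 173 × 1 × 2 = 13,078,800 bytes.
Total = 499,554,800 bytes = 476.41 MiB.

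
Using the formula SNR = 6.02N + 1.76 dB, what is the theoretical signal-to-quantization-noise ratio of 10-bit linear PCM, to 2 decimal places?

61.96 dB

6.02 × 10 + 1.76 = 61.96 dB.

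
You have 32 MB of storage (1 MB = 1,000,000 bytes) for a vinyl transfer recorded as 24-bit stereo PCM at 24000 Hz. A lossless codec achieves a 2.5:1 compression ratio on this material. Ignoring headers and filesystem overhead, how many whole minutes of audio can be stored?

Uncompressed byte rate = 24,000 × 3 × 2 = 144,000 bytes/s.
After 2.5:1 compression, effective rate ≈ 57600 bytes/s.
Capacity = 32 × 1,000,000 = 32,000,000 bytes.
32,000,000 / effective rate ≈ 555.56 s → 9 minutes.

9 minutes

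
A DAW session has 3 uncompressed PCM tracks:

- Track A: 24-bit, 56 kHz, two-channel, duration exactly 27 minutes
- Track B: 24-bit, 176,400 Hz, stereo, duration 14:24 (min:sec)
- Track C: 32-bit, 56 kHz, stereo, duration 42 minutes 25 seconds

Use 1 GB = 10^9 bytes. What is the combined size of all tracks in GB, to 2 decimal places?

2.60 GB

Track A: exactly 27 minutes = 1,620 s; 56,000 × 1,620 × 3 × 2 = 544,320,000 bytes.
Track B: 14:24 (min:sec) = 864 s; 176,400 × 864 × 3 × 2 = 914,457,600 bytes.
Track C: 42 minutes 25 seconds = 2,545 s; 56,000 × 2,545 × 4 × 2 = 1,140,160,000 bytes.
Total = 2,598,937,600 bytes = 2.60 GB.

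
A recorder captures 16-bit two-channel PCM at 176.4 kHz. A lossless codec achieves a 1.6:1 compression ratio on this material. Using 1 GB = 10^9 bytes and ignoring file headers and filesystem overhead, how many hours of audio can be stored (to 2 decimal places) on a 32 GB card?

20.16 hours

Uncompressed byte rate = 176,400 × 2 × 2 = 705,600 bytes/s.
After 1.6:1 compression, effective rate ≈ 441000 bytes/s.
Capacity = 32 × 1,000,000,000 = 32,000,000,000 bytes.
32,000,000,000 / effective rate ≈ 72562.36 s → 20.16 hours.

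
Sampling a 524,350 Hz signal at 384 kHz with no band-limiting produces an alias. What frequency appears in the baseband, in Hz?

Nyquist = 384,000/2 = 192,000 Hz; 524,350 Hz exceeds it.
Alias = |524,350 − 1×384,000| = |524,350 − 384,000| = 140,350 Hz.

140,350 Hz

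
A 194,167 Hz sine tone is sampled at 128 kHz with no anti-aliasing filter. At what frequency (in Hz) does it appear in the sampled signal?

Nyquist = 128,000/2 = 64,000 Hz; 194,167 Hz exceeds it.
Alias = |194,167 − 2×128,000| = |194,167 − 256,000| = 61,833 Hz.

61,833 Hz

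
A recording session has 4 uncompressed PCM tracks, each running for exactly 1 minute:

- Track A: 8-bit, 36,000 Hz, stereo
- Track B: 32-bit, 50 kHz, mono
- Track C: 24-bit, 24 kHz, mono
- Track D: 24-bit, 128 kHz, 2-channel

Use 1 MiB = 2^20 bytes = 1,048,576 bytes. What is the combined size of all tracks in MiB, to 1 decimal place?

exactly 1 minute = 60 s.
Track A: 36,000 × 60 × 1 × 2 = 4,320,000 bytes.
Track B: 50,000 × 60 × 4 × 1 = 12,000,000 bytes.
Track C: 24,000 × 60 × 3 × 1 = 4,320,000 bytes.
Track D: 128,000 × 60 × 3 × 2 = 46,080,000 bytes.
Total = 66,720,000 bytes = 63.6 MiB.

63.6 MiB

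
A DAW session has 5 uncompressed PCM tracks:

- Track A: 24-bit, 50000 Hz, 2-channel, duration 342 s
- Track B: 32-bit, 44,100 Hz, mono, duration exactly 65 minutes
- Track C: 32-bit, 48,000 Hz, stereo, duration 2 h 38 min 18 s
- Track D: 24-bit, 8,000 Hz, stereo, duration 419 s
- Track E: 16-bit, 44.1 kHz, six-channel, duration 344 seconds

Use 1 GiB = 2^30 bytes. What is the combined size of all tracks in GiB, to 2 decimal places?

Track A: 50,000 × 342 × 3 × 2 = 102,600,000 bytes.
Track B: exactly 65 minutes = 3,900 s; 44,100 × 3,900 × 4 × 1 = 687,960,000 bytes.
Track C: 2 h 38 min 18 s = 9,498 s; 48,000 × 9,498 × 4 × 2 = 3,647,232,000 bytes.
Track D: 8,000 × 419 × 3 × 2 = 20,112,000 bytes.
Track E: 44,100 × 344 × 2 × 6 = 182,044,800 bytes.
Total = 4,639,948,800 bytes = 4.32 GiB.

4.32 GiB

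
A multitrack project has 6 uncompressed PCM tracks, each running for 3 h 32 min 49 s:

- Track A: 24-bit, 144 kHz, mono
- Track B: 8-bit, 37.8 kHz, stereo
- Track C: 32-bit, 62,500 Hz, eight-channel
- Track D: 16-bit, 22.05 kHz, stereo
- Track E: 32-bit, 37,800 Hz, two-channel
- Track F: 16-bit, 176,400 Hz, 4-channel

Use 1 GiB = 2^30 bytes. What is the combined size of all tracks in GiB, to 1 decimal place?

51.2 GiB

3 h 32 min 49 s = 12,769 s.
Track A: 144,000 × 12,769 × 3 × 1 = 5,516,208,000 bytes.
Track B: 37,800 × 12,769 × 1 × 2 = 965,336,400 bytes.
Track C: 62,500 × 12,769 × 4 × 8 = 25,538,000,000 bytes.
Track D: 22,050 × 12,769 × 2 × 2 = 1,126,225,800 bytes.
Track E: 37,800 × 12,769 × 4 × 2 = 3,861,345,600 bytes.
Track F: 176,400 × 12,769 × 2 × 4 = 18,019,612,800 bytes.
Total = 55,026,728,600 bytes = 51.2 GiB.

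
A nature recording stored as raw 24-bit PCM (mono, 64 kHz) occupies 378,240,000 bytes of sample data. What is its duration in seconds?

Byte rate = 64,000 × 3 × 1 = 192,000 bytes/s.
Duration = 378,240,000 / 192,000 = 1,970 s.

1,970 seconds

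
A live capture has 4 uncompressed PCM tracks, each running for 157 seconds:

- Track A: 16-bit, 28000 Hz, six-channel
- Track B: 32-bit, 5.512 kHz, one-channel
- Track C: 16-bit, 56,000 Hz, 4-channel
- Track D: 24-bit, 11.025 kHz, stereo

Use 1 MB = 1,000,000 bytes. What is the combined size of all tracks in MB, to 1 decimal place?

Track A: 28,000 × 157 × 2 × 6 = 52,752,000 bytes.
Track B: 5,512 × 157 × 4 × 1 = 3,461,536 bytes.
Track C: 56,000 × 157 × 2 × 4 = 70,336,000 bytes.
Track D: 11,025 × 157 × 3 × 2 = 10,385,550 bytes.
Total = 136,935,086 bytes = 136.9 MB.

136.9 MB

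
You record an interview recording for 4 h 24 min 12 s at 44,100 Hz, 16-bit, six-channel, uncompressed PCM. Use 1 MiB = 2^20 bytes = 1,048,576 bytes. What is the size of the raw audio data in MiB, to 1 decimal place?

Duration = 4 h 24 min 12 s = 15,852 s.
Bytes = 44,100 samples/s × 15,852 s × 2 bytes/sample × 6 ch = 8,388,878,400 bytes.
8,388,878,400 / 1,048,576 = 8000.3 MiB.

8000.3 MiB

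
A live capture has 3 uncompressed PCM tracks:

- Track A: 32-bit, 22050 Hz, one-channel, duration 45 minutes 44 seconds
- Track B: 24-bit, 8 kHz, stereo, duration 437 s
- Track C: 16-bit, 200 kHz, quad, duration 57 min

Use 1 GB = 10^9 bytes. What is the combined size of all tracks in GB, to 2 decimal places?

5.73 GB

Track A: 45 minutes 44 seconds = 2,744 s; 22,050 × 2,744 × 4 × 1 = 242,020,800 bytes.
Track B: 8,000 × 437 × 3 × 2 = 20,976,000 bytes.
Track C: 57 min = 3,420 s; 200,000 × 3,420 × 2 × 4 = 5,472,000,000 bytes.
Total = 5,734,996,800 bytes = 5.73 GB.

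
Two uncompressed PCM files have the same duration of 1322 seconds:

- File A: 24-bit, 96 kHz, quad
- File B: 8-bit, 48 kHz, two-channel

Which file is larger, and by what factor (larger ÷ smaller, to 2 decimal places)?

File A, by a factor of 12.00

File A: 96,000 × 3 × 4 = 1,152,000 bytes/s.
File B: 48,000 × 1 × 2 = 96,000 bytes/s.
File A is larger; ratio = 1,522,944,000 / 126,912,000 = 12.00.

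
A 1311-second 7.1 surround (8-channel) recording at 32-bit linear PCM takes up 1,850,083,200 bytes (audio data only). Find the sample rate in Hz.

44,100 Hz

Bytes = sample_rate × seconds × bytes_per_sample × channels.
sample_rate = 1,850,083,200 / (1,311 × 4 × 8) = 1,850,083,200 / 41,952 = 44,100 Hz.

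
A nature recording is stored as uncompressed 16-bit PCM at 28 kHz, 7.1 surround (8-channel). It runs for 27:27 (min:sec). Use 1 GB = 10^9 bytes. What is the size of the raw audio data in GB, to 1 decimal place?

0.7 GB

Duration = 27:27 (min:sec) = 1,647 s.
Bytes = 28,000 samples/s × 1,647 s × 2 bytes/sample × 8 ch = 737,856,000 bytes.
737,856,000 / 1,000,000,000 = 0.7 GB.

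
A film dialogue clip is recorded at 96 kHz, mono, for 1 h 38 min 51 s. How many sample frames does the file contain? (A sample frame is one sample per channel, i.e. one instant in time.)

569,376,000 sample frames

1 h 38 min 51 s = 5,931 s.
96,000 samples/s × 5,931 s = 569,376,000 frames.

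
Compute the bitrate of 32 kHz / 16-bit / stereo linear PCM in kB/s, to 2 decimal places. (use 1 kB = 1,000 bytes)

Bit rate = 32,000 × 16 × 2 = 1,024,000 bits/s.
1,024,000 / 8 = 128,000 B/s = 128.00 kB/s.

128.00 kB/s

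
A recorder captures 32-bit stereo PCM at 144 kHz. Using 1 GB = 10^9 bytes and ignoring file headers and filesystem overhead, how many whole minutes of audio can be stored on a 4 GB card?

57 minutes

Uncompressed byte rate = 144,000 × 4 × 2 = 1,152,000 bytes/s.
Capacity = 4 × 1,000,000,000 = 4,000,000,000 bytes.
4,000,000,000 / 1,152,000 ≈ 3472.22 s → 57 minutes.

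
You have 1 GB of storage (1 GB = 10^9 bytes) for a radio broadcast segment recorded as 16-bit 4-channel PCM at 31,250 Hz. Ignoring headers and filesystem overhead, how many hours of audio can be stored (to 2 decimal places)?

1.11 hours

Uncompressed byte rate = 31,250 × 2 × 4 = 250,000 bytes/s.
Capacity = 1 × 1,000,000,000 = 1,000,000,000 bytes.
1,000,000,000 / 250,000 ≈ 4000 s → 1.11 hours.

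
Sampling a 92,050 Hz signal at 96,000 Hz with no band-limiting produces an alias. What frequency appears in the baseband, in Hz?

Nyquist = 96,000/2 = 48,000 Hz; 92,050 Hz exceeds it.
Alias = |92,050 − 1×96,000| = |92,050 − 96,000| = 3,950 Hz.

3,950 Hz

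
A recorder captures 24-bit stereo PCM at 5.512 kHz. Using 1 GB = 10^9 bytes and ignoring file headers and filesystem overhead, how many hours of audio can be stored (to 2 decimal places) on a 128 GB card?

Uncompressed byte rate = 5,512 × 3 × 2 = 33,072 bytes/s.
Capacity = 128 × 1,000,000,000 = 128,000,000,000 bytes.
128,000,000,000 / 33,072 ≈ 3870343.49 s → 1075.10 hours.

1075.10 hours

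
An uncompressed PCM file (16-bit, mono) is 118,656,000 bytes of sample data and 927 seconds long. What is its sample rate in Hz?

Bytes = sample_rate × seconds × bytes_per_sample × channels.
sample_rate = 118,656,000 / (927 × 2 × 1) = 118,656,000 / 1,854 = 64,000 Hz.

64,000 Hz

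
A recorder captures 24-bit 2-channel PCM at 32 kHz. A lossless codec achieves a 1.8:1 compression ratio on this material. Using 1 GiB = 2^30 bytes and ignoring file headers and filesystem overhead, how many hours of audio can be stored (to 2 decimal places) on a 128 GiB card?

357.91 hours

Uncompressed byte rate = 32,000 × 3 × 2 = 192,000 bytes/s.
After 1.8:1 compression, effective rate ≈ 106666.67 bytes/s.
Capacity = 128 × 1,073,741,824 = 137,438,953,472 bytes.
137,438,953,472 / effective rate ≈ 1288490.19 s → 357.91 hours.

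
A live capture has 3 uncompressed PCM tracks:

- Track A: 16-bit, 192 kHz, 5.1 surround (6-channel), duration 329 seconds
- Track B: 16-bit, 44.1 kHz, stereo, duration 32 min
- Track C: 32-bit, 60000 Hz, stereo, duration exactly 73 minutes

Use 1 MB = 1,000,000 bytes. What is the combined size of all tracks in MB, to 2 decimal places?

3199.10 MB

Track A: 192,000 × 329 × 2 × 6 = 758,016,000 bytes.
Track B: 32 min = 1,920 s; 44,100 × 1,920 × 2 × 2 = 338,688,000 bytes.
Track C: exactly 73 minutes = 4,380 s; 60,000 × 4,380 × 4 × 2 = 2,102,400,000 bytes.
Total = 3,199,104,000 bytes = 3199.10 MB.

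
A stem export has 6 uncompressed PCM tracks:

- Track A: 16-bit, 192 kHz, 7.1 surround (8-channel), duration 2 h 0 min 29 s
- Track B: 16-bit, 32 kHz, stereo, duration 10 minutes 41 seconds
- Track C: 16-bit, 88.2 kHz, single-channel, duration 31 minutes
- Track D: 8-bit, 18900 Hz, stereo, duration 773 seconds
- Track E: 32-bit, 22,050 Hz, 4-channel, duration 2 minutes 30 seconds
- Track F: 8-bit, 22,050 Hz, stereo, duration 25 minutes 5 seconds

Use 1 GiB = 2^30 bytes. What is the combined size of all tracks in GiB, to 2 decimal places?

21.20 GiB

Track A: 2 h 0 min 29 s = 7,229 s; 192,000 × 7,229 × 2 × 8 = 22,207,488,000 bytes.
Track B: 10 minutes 41 seconds = 641 s; 32,000 × 641 × 2 × 2 = 82,048,000 bytes.
Track C: 31 minutes = 1,860 s; 88,200 × 1,860 × 2 × 1 = 328,104,000 bytes.
Track D: 18,900 × 773 × 1 × 2 = 29,219,400 bytes.
Track E: 2 minutes 30 seconds = 150 s; 22,050 × 150 × 4 × 4 = 52,920,000 bytes.
Track F: 25 minutes 5 seconds = 1,505 s; 22,050 × 1,505 × 1 × 2 = 66,370,500 bytes.
Total = 22,766,149,900 bytes = 21.20 GiB.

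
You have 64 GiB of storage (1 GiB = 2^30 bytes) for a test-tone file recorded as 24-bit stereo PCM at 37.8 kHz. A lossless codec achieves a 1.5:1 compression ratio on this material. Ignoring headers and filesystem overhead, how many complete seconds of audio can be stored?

454,493 seconds

Uncompressed byte rate = 37,800 × 3 × 2 = 226,800 bytes/s.
After 1.5:1 compression, effective rate ≈ 151200 bytes/s.
Capacity = 64 × 1,073,741,824 = 68,719,476,736 bytes.
68,719,476,736 / effective rate ≈ 454493.89 s → 454,493 seconds.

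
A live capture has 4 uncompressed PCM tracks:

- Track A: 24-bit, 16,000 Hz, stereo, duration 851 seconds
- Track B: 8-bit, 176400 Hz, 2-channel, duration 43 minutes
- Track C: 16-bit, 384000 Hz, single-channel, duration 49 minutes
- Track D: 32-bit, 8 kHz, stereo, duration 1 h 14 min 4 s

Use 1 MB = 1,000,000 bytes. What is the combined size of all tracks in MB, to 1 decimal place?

3534.3 MB

Track A: 16,000 × 851 × 3 × 2 = 81,696,000 bytes.
Track B: 43 minutes = 2,580 s; 176,400 × 2,580 × 1 × 2 = 910,224,000 bytes.
Track C: 49 minutes = 2,940 s; 384,000 × 2,940 × 2 × 1 = 2,257,920,000 bytes.
Track D: 1 h 14 min 4 s = 4,444 s; 8,000 × 4,444 × 4 × 2 = 284,416,000 bytes.
Total = 3,534,256,000 bytes = 3534.3 MB.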